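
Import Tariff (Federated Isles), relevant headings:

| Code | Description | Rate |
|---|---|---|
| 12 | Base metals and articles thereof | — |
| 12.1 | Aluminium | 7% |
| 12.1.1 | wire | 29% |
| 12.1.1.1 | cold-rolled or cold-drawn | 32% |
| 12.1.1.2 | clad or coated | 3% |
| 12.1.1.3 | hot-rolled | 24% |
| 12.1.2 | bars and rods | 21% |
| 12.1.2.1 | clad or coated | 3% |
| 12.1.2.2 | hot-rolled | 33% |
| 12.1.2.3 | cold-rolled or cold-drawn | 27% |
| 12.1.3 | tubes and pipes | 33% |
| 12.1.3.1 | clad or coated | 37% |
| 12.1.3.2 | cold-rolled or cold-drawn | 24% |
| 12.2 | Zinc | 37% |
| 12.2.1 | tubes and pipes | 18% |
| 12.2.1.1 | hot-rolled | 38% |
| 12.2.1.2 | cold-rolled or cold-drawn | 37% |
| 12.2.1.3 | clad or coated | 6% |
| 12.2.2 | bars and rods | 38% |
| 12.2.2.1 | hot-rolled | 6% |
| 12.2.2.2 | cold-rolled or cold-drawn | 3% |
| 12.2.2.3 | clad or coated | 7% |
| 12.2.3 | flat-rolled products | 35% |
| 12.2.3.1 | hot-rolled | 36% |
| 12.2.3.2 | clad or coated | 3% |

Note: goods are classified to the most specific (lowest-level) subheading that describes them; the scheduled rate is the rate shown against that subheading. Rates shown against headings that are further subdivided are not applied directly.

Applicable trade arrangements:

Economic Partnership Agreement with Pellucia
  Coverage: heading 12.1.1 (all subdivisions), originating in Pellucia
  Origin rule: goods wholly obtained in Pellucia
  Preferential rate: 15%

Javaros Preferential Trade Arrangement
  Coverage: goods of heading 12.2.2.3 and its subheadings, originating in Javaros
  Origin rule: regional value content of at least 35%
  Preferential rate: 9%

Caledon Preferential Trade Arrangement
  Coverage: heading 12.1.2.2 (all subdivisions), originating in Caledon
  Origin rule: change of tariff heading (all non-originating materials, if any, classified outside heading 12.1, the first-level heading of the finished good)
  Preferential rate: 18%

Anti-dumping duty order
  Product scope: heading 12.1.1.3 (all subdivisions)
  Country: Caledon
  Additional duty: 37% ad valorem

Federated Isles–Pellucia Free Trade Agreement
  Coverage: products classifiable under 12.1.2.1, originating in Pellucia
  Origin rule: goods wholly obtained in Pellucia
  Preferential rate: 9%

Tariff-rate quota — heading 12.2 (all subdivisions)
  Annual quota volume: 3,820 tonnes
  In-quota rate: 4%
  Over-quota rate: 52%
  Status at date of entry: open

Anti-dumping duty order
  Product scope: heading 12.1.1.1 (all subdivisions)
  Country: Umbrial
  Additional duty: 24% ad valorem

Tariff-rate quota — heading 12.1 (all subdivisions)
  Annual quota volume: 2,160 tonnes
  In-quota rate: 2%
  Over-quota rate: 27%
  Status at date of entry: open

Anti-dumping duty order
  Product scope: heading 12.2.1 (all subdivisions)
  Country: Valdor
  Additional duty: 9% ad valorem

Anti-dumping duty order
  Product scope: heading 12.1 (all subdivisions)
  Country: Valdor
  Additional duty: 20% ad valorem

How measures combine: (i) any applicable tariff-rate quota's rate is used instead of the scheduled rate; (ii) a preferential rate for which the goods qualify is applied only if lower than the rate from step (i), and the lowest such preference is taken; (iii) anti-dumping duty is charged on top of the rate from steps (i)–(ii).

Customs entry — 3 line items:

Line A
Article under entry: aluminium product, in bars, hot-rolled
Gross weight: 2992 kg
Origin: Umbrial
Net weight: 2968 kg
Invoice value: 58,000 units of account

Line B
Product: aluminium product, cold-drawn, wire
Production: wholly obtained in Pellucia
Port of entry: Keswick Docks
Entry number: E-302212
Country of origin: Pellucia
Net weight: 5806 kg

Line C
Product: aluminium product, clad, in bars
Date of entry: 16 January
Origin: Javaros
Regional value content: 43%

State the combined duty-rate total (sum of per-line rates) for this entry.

Line A: aluminium → 12.1; in bars → 12.1.2; hot-rolled → 12.1.2.2. Scheduled 33%. quota on 12.1 open → in-quota 2%. → 2%.
Line B: aluminium → 12.1; wire → 12.1.1; cold-drawn → 12.1.1.1. Scheduled 32%. quota on 12.1 open → in-quota 2%; Pellucia agreement on 12.1.1: wholly obtained → 15% available; Pellucia agreement on 12.1.2.1: 12.1.1.1 not covered; preference 15% not lower than 2% → no reduction. → 2%.
Line C: aluminium → 12.1; in bars → 12.1.2; clad → 12.1.2.1. Scheduled 3%. quota on 12.1 open → in-quota 2%; Javaros agreement on 12.2.2.3: 12.1.2.1 not covered. → 2%.
Sum: 2% + 2% + 2% = 6%.

6%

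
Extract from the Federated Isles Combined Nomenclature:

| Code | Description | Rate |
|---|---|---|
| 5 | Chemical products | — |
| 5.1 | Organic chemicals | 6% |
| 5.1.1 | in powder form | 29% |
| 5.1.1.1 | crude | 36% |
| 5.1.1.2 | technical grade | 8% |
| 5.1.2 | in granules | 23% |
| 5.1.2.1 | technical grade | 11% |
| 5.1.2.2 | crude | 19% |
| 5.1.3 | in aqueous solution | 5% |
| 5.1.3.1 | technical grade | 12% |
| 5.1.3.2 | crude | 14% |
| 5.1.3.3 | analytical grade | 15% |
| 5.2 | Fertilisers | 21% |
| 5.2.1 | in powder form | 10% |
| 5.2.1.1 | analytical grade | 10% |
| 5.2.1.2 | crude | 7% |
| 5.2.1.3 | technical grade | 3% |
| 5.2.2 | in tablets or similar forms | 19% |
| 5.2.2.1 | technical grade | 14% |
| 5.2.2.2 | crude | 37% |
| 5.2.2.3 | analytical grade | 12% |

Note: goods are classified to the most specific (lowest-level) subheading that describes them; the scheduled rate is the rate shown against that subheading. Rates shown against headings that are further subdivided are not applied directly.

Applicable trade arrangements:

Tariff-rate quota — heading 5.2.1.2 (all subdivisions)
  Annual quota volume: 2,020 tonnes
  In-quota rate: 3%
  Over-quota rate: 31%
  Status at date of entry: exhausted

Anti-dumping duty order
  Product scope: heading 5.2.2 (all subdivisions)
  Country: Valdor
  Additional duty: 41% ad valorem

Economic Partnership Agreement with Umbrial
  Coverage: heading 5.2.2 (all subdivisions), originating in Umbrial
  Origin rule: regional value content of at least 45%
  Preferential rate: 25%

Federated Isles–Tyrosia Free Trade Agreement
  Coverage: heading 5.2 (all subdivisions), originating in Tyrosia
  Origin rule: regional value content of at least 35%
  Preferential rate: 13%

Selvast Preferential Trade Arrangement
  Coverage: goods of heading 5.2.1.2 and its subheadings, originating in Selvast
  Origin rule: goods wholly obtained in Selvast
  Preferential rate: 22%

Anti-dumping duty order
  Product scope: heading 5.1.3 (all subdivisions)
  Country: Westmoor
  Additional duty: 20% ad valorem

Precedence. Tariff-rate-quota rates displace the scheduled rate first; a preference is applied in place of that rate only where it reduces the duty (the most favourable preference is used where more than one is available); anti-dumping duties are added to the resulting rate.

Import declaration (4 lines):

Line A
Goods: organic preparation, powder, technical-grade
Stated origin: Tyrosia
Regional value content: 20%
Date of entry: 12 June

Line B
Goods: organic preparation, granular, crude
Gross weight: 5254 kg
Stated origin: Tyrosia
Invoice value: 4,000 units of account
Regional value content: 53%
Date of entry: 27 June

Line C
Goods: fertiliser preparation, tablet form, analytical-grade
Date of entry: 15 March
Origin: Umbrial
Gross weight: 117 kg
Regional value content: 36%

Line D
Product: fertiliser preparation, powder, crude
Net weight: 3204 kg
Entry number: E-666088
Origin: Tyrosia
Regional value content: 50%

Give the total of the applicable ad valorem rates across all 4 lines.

52%

Line A: organic → 5.1; powder → 5.1.1; technical-grade → 5.1.1.2. Scheduled 8%. Tyrosia agreement on 5.2: 5.1.1.2 not covered. → 8%.
Line B: organic → 5.1; granular → 5.1.2; crude → 5.1.2.2. Scheduled 19%. Tyrosia agreement on 5.2: 5.1.2.2 not covered. → 19%.
Line C: fertiliser → 5.2; tablet form → 5.2.2; analytical-grade → 5.2.2.3. Scheduled 12%. Umbrial agreement on 5.2.2: RVC < 45%. → 12%.
Line D: fertiliser → 5.2; powder → 5.2.1; crude → 5.2.1.2. Scheduled 7%. quota on 5.2.1.2 exhausted → over-quota 31%; Tyrosia agreement on 5.2: RVC ≥ 35% → 13% available; preferential 13%. → 13%.
Sum: 8% + 19% + 12% + 13% = 52%.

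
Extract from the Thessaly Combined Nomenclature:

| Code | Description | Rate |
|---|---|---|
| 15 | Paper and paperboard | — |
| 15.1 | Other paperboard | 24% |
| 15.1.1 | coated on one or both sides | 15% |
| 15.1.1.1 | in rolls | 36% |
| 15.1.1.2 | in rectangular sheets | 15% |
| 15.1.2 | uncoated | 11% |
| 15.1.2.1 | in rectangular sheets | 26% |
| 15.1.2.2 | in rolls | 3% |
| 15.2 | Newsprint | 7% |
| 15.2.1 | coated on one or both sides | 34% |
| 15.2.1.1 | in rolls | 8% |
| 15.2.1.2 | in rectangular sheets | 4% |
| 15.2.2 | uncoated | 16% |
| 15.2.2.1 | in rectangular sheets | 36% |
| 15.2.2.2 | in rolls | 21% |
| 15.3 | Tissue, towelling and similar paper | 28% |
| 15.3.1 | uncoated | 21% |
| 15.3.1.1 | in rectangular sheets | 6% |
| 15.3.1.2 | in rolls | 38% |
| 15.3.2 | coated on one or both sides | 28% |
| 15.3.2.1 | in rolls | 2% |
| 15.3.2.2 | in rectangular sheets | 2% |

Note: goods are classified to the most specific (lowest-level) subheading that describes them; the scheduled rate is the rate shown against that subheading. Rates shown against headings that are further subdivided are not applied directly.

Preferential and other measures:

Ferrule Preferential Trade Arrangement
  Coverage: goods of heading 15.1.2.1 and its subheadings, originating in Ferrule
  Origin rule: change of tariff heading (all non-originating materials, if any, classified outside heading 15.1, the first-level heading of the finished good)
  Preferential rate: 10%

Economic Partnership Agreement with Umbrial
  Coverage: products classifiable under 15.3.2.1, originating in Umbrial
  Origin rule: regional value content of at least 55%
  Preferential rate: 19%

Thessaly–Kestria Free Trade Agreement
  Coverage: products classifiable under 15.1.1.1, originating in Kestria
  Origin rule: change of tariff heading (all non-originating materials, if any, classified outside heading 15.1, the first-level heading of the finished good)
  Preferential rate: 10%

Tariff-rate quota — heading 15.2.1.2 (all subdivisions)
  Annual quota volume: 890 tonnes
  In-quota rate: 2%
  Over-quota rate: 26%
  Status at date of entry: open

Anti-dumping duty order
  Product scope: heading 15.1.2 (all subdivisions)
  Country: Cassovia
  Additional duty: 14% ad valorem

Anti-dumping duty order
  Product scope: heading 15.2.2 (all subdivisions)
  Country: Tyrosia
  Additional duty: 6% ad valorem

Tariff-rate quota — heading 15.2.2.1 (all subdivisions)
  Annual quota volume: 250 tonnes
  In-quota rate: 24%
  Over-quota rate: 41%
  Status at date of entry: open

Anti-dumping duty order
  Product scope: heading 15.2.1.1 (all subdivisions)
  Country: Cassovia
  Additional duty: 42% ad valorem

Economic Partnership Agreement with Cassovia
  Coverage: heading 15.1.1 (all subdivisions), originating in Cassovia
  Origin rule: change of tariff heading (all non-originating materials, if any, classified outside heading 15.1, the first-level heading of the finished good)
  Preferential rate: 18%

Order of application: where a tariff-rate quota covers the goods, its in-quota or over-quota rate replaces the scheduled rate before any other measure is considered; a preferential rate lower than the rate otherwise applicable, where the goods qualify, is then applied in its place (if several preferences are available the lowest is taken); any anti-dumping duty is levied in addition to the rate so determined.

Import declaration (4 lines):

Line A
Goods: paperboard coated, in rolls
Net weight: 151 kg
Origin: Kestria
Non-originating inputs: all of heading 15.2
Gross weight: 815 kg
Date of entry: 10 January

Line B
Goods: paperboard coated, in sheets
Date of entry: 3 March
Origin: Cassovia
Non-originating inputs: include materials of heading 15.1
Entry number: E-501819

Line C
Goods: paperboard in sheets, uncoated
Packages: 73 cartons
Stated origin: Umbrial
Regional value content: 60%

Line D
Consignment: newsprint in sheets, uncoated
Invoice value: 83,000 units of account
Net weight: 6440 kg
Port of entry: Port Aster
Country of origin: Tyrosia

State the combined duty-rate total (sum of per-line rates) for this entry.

81%

Line A: paperboard → 15.1; coated → 15.1.1; in rolls → 15.1.1.1. Scheduled 36%. Kestria agreement on 15.1.1.1: CTH met → 10% available; preferential 10%. → 10%.
Line B: paperboard → 15.1; coated → 15.1.1; in sheets → 15.1.1.2. Scheduled 15%. Cassovia agreement on 15.1.1: CTH not met. → 15%.
Line C: paperboard → 15.1; uncoated → 15.1.2; in sheets → 15.1.2.1. Scheduled 26%. Umbrial agreement on 15.3.2.1: 15.1.2.1 not covered. → 26%.
Line D: newsprint → 15.2; uncoated → 15.2.2; in sheets → 15.2.2.1. Scheduled 36%. quota on 15.2.2.1 open → in-quota 24%; anti-dumping (Tyrosia, 15.2.2): +6%; total 24% + 6% = 30%. → 30%.
Sum: 10% + 15% + 26% + 30% = 81%.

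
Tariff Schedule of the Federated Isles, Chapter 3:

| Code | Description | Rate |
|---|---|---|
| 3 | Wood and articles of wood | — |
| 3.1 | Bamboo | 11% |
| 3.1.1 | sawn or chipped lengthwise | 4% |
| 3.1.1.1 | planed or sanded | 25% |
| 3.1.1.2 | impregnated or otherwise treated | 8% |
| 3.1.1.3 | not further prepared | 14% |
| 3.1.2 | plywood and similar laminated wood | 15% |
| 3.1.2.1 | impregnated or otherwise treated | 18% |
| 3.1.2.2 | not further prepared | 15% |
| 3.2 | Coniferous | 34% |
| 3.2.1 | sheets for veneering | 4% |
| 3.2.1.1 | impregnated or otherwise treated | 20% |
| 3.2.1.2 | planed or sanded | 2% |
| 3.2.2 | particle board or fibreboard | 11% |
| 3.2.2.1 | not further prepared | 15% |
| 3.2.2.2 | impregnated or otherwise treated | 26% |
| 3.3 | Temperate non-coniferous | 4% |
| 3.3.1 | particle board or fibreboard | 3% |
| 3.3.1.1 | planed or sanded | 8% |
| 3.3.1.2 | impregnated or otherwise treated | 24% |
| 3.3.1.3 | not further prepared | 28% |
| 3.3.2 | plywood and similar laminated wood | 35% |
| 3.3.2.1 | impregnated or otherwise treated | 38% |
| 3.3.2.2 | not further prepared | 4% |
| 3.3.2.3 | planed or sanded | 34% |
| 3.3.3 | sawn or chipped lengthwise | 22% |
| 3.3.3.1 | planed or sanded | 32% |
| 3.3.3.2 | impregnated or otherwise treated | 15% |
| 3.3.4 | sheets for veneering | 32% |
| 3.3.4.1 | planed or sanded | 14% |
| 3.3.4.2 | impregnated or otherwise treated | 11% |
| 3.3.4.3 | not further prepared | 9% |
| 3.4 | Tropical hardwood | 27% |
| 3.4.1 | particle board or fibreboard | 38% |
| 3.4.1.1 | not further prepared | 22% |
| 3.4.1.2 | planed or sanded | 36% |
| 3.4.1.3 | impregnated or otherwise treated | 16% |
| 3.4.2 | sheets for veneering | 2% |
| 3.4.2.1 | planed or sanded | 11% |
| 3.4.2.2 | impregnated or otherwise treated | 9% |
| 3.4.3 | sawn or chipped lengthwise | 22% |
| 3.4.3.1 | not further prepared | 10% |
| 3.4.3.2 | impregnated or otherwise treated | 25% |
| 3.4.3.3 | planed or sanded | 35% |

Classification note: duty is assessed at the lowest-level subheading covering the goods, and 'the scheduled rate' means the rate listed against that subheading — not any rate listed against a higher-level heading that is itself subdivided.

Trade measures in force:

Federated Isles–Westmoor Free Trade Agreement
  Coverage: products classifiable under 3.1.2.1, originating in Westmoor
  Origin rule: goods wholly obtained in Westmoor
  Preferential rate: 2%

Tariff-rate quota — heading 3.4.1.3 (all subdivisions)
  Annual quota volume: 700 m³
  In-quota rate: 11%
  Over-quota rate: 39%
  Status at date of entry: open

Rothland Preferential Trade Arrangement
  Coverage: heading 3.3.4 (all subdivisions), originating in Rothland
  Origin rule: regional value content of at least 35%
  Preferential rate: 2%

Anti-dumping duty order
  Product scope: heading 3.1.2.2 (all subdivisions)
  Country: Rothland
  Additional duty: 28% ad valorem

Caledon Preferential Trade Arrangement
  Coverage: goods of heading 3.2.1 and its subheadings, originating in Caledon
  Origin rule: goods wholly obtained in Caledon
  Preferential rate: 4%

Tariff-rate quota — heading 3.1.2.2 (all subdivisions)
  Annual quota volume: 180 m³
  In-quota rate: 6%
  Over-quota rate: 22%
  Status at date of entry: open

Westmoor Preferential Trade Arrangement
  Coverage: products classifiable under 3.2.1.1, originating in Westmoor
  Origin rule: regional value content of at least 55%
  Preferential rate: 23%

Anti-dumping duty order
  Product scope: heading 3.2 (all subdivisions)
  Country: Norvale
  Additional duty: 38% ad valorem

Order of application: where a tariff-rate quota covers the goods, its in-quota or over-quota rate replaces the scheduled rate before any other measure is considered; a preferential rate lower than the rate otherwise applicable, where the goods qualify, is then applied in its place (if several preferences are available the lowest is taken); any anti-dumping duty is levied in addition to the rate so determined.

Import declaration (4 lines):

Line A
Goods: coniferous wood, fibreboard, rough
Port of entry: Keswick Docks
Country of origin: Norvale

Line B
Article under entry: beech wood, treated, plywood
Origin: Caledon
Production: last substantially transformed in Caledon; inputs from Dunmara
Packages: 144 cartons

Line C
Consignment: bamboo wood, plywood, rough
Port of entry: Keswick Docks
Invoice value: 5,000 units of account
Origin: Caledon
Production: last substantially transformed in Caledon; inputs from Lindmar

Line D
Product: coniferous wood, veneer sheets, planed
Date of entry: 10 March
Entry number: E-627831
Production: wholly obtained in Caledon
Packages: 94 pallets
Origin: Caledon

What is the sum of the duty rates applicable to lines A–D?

Line A: coniferous → 3.2; fibreboard → 3.2.2; rough → 3.2.2.1. Scheduled 15%. anti-dumping (Norvale, 3.2): +38%; total 15% + 38% = 53%. → 53%.
Line B: beech → 3.3; plywood → 3.3.2; treated → 3.3.2.1. Scheduled 38%. Caledon agreement on 3.2.1: 3.3.2.1 not covered. → 38%.
Line C: bamboo → 3.1; plywood → 3.1.2; rough → 3.1.2.2. Scheduled 15%. quota on 3.1.2.2 open → in-quota 6%; Caledon agreement on 3.2.1: 3.1.2.2 not covered. → 6%.
Line D: coniferous → 3.2; veneer sheets → 3.2.1; planed → 3.2.1.2. Scheduled 2%. Caledon agreement on 3.2.1: wholly obtained → 4% available; preference 4% not lower than 2% → no reduction. → 2%.
Sum: 53% + 38% + 6% + 2% = 99%.

99%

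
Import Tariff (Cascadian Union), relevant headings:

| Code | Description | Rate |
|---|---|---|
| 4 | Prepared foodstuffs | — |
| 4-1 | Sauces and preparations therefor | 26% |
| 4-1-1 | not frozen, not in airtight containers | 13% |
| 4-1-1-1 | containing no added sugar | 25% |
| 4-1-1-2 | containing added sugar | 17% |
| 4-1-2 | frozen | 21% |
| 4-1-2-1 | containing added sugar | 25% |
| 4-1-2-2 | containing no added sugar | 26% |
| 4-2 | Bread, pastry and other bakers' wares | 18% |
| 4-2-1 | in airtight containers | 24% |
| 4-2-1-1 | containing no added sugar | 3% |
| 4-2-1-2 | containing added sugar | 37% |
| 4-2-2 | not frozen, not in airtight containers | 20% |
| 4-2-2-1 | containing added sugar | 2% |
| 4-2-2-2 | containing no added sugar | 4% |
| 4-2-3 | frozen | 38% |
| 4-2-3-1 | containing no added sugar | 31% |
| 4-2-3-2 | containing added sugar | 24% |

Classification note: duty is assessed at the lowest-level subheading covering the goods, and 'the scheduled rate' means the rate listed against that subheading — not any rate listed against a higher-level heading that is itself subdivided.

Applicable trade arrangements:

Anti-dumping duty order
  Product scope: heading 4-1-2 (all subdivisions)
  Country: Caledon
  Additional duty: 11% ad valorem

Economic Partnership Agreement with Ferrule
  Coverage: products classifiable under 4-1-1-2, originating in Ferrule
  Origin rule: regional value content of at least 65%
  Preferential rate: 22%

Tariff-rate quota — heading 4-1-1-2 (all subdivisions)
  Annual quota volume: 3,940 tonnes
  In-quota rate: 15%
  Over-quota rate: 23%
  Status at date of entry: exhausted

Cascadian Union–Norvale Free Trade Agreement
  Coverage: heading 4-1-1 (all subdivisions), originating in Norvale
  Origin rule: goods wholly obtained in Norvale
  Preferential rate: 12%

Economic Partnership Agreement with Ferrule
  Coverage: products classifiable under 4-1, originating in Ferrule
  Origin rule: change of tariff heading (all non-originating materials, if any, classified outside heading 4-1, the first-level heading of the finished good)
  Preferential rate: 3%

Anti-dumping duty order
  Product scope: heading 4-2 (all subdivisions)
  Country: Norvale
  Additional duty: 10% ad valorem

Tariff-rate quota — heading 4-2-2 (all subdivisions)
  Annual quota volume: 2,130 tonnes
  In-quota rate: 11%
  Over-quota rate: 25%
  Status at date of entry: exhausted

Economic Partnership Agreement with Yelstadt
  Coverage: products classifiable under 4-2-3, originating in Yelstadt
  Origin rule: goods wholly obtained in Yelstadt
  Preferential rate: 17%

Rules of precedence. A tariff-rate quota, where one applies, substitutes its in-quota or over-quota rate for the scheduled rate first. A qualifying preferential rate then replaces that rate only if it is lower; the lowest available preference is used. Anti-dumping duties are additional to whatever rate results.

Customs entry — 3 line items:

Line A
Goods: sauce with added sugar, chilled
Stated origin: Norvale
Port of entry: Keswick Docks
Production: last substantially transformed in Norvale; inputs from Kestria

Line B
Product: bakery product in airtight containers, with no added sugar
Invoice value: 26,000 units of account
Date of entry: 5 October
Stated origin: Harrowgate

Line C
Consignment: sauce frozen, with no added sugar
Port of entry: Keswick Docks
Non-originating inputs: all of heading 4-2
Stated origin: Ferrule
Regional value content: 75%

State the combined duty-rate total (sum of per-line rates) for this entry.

Line A: sauce → 4-1; chilled → 4-1-1; with added sugar → 4-1-1-2. Scheduled 17%. quota on 4-1-1-2 exhausted → over-quota 23%; Norvale agreement on 4-1-1: not wholly obtained. → 23%.
Line B: bakery product → 4-2; in airtight containers → 4-2-1; with no added sugar → 4-2-1-1. Scheduled 3%. No special measure applies. → 3%.
Line C: sauce → 4-1; frozen → 4-1-2; with no added sugar → 4-1-2-2. Scheduled 26%. Ferrule agreement on 4-1-1-2: 4-1-2-2 not covered; Ferrule agreement on 4-1: CTH met → 3% available; preferential 3%. → 3%.
Sum: 23% + 3% + 3% = 29%.

29%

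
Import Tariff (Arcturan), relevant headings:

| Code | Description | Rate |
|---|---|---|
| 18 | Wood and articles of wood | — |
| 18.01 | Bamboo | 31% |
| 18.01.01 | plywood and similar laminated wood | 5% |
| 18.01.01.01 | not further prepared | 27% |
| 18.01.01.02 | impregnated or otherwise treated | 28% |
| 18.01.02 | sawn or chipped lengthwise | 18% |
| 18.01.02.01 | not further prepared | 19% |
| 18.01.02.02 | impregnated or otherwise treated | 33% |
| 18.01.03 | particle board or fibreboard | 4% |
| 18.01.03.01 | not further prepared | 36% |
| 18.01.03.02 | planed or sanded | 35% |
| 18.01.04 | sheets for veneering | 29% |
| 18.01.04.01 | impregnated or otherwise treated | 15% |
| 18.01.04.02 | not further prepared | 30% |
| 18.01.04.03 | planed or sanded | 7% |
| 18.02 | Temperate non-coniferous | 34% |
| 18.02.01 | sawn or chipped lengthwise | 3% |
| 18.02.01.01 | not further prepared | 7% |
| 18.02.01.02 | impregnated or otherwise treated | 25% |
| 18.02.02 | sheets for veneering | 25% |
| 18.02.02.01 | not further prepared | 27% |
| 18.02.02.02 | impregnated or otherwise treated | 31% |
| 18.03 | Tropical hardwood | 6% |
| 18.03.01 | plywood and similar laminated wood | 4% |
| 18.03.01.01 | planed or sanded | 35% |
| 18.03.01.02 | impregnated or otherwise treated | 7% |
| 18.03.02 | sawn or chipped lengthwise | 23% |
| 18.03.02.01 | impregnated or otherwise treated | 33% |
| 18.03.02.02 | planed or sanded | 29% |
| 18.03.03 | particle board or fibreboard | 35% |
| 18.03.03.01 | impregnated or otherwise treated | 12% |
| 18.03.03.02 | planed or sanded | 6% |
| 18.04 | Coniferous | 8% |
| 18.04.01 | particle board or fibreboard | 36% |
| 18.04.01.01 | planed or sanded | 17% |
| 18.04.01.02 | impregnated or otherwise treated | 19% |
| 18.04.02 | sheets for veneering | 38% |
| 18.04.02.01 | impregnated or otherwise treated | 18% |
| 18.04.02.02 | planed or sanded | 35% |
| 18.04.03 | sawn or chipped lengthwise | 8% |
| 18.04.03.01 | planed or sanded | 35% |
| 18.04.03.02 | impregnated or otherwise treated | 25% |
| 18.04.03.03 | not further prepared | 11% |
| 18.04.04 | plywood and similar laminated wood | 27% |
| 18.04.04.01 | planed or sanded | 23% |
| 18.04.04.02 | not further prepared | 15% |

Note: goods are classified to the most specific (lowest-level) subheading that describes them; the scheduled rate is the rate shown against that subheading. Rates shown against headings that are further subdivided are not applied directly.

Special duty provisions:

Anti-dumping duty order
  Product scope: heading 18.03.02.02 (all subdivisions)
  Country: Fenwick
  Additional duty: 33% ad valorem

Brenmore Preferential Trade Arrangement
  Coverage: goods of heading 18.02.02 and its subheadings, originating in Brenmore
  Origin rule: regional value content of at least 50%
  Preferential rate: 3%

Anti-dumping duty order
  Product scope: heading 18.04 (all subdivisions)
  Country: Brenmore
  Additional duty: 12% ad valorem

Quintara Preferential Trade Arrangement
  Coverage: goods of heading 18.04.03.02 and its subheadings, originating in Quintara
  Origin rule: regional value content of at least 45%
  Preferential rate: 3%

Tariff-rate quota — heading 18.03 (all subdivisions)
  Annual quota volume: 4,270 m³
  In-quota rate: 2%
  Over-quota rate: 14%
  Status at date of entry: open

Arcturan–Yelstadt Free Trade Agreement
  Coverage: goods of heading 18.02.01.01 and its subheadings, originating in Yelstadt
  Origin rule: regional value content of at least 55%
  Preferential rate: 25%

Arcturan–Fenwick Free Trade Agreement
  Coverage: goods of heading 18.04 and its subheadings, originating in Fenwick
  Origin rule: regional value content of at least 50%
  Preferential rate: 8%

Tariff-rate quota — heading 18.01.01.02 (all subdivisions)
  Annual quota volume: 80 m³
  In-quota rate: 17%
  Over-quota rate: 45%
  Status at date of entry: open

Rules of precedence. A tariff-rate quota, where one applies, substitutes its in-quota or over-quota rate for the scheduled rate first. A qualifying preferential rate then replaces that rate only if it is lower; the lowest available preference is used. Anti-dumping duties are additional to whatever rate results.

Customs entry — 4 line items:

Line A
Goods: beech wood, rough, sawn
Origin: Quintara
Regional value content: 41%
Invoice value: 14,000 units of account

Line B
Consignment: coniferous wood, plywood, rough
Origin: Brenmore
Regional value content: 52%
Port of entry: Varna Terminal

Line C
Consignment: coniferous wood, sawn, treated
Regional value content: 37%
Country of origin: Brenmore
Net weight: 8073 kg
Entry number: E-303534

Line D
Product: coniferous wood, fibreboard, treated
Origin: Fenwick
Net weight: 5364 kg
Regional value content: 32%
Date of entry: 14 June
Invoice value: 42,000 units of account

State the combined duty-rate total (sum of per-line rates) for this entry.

90%

Line A: beech → 18.02; sawn → 18.02.01; rough → 18.02.01.01. Scheduled 7%. Quintara agreement on 18.04.03.02: 18.02.01.01 not covered. → 7%.
Line B: coniferous → 18.04; plywood → 18.04.04; rough → 18.04.04.02. Scheduled 15%. Brenmore agreement on 18.02.02: 18.04.04.02 not covered; anti-dumping (Brenmore, 18.04): +12%; total 15% + 12% = 27%. → 27%.
Line C: coniferous → 18.04; sawn → 18.04.03; treated → 18.04.03.02. Scheduled 25%. Brenmore agreement on 18.02.02: 18.04.03.02 not covered; anti-dumping (Brenmore, 18.04): +12%; total 25% + 12% = 37%. → 37%.
Line D: coniferous → 18.04; fibreboard → 18.04.01; treated → 18.04.01.02. Scheduled 19%. Fenwick agreement on 18.04: RVC < 50%. → 19%.
Sum: 7% + 27% + 37% + 19% = 90%.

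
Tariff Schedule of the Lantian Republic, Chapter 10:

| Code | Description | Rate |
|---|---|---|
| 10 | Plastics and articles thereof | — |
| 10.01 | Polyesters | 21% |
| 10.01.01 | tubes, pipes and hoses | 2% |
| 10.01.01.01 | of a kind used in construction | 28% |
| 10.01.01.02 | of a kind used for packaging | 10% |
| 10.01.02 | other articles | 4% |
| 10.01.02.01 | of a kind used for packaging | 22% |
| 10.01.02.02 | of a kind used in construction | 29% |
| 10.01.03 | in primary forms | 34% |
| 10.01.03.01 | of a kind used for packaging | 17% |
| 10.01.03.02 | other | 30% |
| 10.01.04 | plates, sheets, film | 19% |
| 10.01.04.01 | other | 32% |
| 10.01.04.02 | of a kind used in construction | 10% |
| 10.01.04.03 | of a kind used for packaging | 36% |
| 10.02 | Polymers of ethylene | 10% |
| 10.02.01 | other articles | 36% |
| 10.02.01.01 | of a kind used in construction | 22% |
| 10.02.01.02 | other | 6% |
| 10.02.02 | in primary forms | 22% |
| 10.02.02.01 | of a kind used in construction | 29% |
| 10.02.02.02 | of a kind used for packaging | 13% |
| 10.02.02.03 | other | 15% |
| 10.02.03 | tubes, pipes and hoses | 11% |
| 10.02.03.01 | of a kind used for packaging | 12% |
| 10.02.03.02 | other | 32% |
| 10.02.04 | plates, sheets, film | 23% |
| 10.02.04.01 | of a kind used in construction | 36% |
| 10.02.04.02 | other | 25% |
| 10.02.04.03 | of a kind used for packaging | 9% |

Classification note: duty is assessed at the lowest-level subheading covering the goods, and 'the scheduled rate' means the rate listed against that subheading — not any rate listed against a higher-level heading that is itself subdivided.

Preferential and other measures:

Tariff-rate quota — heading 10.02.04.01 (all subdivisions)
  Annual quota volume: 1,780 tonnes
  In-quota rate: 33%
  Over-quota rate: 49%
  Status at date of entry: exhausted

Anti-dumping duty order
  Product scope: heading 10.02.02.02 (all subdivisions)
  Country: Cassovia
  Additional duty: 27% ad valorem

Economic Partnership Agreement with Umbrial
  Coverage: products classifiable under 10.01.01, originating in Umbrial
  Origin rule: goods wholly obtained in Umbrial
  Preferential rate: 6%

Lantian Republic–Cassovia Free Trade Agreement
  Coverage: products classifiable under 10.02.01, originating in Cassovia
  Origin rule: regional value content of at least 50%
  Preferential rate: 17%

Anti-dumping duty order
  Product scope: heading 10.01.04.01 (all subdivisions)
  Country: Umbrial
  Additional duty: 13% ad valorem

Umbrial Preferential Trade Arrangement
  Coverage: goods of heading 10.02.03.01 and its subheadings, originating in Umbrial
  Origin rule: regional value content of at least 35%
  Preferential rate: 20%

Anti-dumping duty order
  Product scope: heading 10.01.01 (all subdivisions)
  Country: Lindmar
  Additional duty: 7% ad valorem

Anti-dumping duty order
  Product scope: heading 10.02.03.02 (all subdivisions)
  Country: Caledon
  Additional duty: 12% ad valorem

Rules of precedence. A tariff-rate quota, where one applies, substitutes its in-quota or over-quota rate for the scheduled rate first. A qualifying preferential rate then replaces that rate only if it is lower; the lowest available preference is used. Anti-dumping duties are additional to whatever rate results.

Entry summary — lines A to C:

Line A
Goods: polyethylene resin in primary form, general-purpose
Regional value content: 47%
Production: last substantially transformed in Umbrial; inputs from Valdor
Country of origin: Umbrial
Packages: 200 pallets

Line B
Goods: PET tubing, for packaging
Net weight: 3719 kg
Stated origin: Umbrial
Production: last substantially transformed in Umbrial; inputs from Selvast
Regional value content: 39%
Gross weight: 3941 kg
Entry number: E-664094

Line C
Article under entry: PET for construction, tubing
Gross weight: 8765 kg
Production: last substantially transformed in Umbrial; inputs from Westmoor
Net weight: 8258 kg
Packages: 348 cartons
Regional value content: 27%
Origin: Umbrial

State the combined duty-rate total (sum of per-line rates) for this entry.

Line A: polyethylene → 10.02; resin in primary form → 10.02.02; general-purpose → 10.02.02.03. Scheduled 15%. Umbrial agreement on 10.01.01: 10.02.02.03 not covered; Umbrial agreement on 10.02.03.01: 10.02.02.03 not covered. → 15%.
Line B: PET → 10.01; tubing → 10.01.01; for packaging → 10.01.01.02. Scheduled 10%. Umbrial agreement on 10.01.01: not wholly obtained; Umbrial agreement on 10.02.03.01: 10.01.01.02 not covered. → 10%.
Line C: PET → 10.01; tubing → 10.01.01; for construction → 10.01.01.01. Scheduled 28%. Umbrial agreement on 10.01.01: not wholly obtained; Umbrial agreement on 10.02.03.01: 10.01.01.01 not covered. → 28%.
Sum: 15% + 10% + 28% = 53%.

53%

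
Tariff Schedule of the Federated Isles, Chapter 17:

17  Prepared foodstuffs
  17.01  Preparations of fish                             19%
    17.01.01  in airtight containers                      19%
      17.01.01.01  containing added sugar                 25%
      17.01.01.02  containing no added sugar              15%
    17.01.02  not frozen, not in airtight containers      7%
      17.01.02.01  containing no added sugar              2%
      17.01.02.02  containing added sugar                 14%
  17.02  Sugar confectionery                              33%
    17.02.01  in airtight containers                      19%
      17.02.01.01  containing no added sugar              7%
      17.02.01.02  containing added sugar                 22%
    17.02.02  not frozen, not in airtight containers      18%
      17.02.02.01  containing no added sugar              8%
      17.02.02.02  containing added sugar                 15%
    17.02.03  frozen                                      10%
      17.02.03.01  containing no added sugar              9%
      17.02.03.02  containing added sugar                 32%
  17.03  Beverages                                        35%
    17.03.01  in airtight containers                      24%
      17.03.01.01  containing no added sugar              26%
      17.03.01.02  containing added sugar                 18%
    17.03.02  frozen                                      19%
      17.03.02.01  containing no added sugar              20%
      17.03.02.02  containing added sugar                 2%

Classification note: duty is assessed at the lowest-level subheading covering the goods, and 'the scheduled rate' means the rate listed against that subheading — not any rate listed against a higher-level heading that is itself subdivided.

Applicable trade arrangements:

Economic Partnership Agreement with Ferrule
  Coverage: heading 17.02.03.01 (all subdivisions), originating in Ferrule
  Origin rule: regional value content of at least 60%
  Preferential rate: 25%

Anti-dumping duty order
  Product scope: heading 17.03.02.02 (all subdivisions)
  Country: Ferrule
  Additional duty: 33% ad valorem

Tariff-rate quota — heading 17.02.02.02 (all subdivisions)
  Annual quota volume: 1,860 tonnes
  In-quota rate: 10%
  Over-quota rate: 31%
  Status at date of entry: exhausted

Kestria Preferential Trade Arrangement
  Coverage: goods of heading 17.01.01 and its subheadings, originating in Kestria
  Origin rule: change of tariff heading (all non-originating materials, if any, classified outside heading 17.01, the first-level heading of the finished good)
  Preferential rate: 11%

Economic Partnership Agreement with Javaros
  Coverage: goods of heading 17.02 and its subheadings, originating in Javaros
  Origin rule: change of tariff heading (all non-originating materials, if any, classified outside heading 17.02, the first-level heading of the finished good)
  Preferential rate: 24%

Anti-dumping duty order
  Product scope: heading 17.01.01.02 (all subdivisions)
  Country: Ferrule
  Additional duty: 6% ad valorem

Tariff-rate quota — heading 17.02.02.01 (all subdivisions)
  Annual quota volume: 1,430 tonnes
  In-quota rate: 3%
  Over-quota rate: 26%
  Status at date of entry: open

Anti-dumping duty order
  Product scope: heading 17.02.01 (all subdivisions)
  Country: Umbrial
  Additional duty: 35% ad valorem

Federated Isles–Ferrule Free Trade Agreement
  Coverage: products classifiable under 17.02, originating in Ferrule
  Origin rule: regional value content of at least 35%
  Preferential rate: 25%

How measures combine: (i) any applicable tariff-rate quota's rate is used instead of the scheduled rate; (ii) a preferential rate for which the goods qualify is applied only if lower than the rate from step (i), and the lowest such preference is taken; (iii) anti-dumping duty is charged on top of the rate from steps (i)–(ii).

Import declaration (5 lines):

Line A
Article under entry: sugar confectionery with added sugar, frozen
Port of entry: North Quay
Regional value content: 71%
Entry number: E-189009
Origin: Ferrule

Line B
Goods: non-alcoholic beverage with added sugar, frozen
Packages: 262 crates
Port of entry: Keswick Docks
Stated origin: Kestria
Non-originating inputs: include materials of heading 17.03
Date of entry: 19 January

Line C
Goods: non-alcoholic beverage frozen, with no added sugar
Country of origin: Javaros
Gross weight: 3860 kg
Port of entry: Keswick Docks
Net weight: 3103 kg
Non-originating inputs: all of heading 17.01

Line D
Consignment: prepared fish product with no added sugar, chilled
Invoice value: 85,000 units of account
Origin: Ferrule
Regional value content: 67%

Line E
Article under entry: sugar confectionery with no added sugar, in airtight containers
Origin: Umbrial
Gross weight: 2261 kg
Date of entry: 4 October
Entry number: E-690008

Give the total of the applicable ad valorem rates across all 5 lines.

Line A: sugar confectionery → 17.02; frozen → 17.02.03; with added sugar → 17.02.03.02. Scheduled 32%. Ferrule agreement on 17.02.03.01: 17.02.03.02 not covered; Ferrule agreement on 17.02: RVC ≥ 35% → 25% available; preferential 25%. → 25%.
Line B: non-alcoholic beverage → 17.03; frozen → 17.03.02; with added sugar → 17.03.02.02. Scheduled 2%. Kestria agreement on 17.01.01: 17.03.02.02 not covered. → 2%.
Line C: non-alcoholic beverage → 17.03; frozen → 17.03.02; with no added sugar → 17.03.02.01. Scheduled 20%. Javaros agreement on 17.02: 17.03.02.01 not covered. → 20%.
Line D: prepared fish product → 17.01; chilled → 17.01.02; with no added sugar → 17.01.02.01. Scheduled 2%. Ferrule agreement on 17.02.03.01: 17.01.02.01 not covered; Ferrule agreement on 17.02: 17.01.02.01 not covered. → 2%.
Line E: sugar confectionery → 17.02; in airtight containers → 17.02.01; with no added sugar → 17.02.01.01. Scheduled 7%. anti-dumping (Umbrial, 17.02.01): +35%; total 7% + 35% = 42%. → 42%.
Sum: 25% + 2% + 20% + 2% + 42% = 91%.

91%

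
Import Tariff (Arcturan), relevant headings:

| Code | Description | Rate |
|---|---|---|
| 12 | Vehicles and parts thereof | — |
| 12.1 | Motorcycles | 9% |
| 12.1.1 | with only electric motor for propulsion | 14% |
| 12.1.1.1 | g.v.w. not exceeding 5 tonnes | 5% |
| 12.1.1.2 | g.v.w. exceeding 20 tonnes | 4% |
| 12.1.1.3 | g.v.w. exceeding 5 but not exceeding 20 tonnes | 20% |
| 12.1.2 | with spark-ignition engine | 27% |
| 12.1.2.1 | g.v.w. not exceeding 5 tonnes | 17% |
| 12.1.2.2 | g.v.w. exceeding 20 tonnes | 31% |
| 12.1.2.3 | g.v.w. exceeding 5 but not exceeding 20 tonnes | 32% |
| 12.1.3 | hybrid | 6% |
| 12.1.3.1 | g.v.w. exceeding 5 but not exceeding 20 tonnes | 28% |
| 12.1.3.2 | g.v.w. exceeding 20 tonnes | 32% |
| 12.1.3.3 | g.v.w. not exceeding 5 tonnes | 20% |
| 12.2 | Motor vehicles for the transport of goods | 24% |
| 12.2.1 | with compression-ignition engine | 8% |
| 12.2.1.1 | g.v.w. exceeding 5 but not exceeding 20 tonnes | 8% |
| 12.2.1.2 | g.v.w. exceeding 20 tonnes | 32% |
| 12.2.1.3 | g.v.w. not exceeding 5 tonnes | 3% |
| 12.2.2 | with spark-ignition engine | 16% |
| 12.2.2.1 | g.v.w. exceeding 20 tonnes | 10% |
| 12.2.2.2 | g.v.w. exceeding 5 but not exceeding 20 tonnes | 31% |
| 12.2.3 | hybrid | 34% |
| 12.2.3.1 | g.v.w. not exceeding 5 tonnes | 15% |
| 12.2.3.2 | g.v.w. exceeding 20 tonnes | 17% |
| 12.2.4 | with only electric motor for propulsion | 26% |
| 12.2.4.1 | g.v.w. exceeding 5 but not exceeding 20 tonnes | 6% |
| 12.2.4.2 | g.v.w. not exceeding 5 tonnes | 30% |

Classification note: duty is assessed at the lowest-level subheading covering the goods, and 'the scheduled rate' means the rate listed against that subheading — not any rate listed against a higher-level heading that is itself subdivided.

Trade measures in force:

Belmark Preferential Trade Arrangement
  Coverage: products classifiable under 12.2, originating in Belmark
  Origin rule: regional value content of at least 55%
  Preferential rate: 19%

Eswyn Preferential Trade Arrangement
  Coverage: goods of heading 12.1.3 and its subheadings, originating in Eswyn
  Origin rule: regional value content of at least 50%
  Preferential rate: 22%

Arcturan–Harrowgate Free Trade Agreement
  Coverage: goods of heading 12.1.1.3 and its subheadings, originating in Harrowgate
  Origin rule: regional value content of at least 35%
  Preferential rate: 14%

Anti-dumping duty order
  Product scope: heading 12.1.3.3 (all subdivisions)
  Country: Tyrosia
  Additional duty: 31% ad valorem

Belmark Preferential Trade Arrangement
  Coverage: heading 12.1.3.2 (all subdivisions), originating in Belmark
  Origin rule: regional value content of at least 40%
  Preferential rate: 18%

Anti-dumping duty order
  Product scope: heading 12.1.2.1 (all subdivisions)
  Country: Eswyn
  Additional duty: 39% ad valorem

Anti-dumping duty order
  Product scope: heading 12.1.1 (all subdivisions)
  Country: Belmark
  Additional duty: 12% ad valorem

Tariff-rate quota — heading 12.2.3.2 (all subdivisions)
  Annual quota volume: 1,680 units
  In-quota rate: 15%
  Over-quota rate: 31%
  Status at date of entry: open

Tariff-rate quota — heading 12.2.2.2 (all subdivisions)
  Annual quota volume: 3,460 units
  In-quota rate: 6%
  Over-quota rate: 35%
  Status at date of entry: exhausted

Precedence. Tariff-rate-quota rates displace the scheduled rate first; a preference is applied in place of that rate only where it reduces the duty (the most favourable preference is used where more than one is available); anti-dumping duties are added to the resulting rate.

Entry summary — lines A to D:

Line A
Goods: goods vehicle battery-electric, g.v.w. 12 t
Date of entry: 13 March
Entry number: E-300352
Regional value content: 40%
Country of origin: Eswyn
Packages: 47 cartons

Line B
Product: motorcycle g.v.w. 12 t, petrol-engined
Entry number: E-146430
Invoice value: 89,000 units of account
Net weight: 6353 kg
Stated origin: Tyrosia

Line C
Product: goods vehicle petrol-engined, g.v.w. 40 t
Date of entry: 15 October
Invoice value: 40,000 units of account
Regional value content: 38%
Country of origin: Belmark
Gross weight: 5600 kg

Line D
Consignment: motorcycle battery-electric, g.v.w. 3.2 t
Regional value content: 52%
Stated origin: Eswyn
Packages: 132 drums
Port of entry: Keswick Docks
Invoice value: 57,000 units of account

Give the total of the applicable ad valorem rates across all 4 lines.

Line A: goods vehicle → 12.2; battery-electric → 12.2.4; g.v.w. 12 t → 12.2.4.1. Scheduled 6%. Eswyn agreement on 12.1.3: 12.2.4.1 not covered. → 6%.
Line B: motorcycle → 12.1; petrol-engined → 12.1.2; g.v.w. 12 t → 12.1.2.3. Scheduled 32%. No special measure applies. → 32%.
Line C: goods vehicle → 12.2; petrol-engined → 12.2.2; g.v.w. 40 t → 12.2.2.1. Scheduled 10%. Belmark agreement on 12.2: RVC < 55%; Belmark agreement on 12.1.3.2: 12.2.2.1 not covered. → 10%.
Line D: motorcycle → 12.1; battery-electric → 12.1.1; g.v.w. 3.2 t → 12.1.1.1. Scheduled 5%. Eswyn agreement on 12.1.3: 12.1.1.1 not covered. → 5%.
Sum: 6% + 32% + 10% + 5% = 53%.

53%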